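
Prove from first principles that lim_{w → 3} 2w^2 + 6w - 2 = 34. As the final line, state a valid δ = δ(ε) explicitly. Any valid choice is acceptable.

δ = min(2, ε/22)

Suppose ε > 0. We want δ > 0 such that 0 < |w − 3| < δ implies |(2w^2 + 6w - 2) − 34| < ε.
(2w^2 + 6w - 2) − 34 = 2w^2 + 6w - 36 = (w − 3)(2w + 12).
So |(2w^2 + 6w - 2) − 34| = |w − 3|·|2w + 12|.
Require δ ≤ 2. Then |w − 3| < 2 gives |w| < 5, and by the triangle inequality |2w + 12| ≤ 2·5 + 12 = 22.
Hence |(2w^2 + 6w - 2) − 34| ≤ 22|w − 3| < ε provided |w − 3| < ε/22.
Choosing δ = min(2, ε/22) ensures both conditions, hence |(2w^2 + 6w - 2) − 34| < ε.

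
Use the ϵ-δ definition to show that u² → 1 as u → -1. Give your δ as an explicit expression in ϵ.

Let ϵ > 0 be given. We seek δ > 0 with 0 < |u + 1| < δ ⇒ |u² − 1| < ϵ.
Factor: u² − 1 = (u + 1)(u - 1), so |u² − 1| = |u + 1|·|u - 1|.
Restrict δ ≤ 1. Then |u + 1| < 1 gives |u| < 2, so by the triangle inequality |u - 1| ≤ 2 + 1 = 3.
Hence |u² − 1| ≤ 3|u + 1|, which is < ϵ once |u + 1| < ϵ/3.
Take δ = min(1, ϵ/3). If 0 < |u + 1| < δ then both bounds hold and |u² − 1| ≤ 3|u + 1| < 3·(ϵ/3) = ϵ.

δ = min(1, ϵ/3)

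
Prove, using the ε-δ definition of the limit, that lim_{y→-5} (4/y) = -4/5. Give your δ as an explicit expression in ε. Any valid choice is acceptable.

Let ε > 0. We seek δ > 0 such that 0 < |y + 5| < δ implies |4/y + 4/5| < ε.
|4/y + 4/5| = 4·|-5 − y|/(5·|y|) = 4|y + 5|/(5|y|).
Require δ ≤ 5/2 so that |y| > 5 − 5/2 = 5/2, hence 5|y| > 25/2.
Then |4/y + 4/5| < 4|y + 5|/(25/2), which is < ε when |y + 5| < (25/8)ε.
Take δ = min(5/2, (25/8)ε). Then 0 < |y + 5| < δ gives both |y + 5| < 5/2 and |y + 5| < (25/8)ε, so |4/y + 4/5| < ε.

δ = min(5/2, (25/8)ε)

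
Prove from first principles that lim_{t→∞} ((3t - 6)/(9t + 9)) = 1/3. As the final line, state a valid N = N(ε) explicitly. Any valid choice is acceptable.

N = 1/ε

Let ε > 0 be given. We seek N > 0 such that t > N implies |(3t - 6)/(9t + 9) − (1/3)| < ε.
(3t - 6)/(9t + 9) − (1/3) = (9(3t - 6) − 3(9t + 9)) / (9(9t + 9)) = -81/(9(9t + 9)).
For t > 0 we have 9t + 9 > 9t, so |(3t - 6)/(9t + 9) − (1/3)| = 81/(9(9t + 9)) < 81/(9·9t) = 1/t.
Thus |(3t - 6)/(9t + 9) − (1/3)| < ε whenever t > 1/ε.
Take N = 1/ε. If t > N then |(3t - 6)/(9t + 9) − (1/3)| < 1/t < ε.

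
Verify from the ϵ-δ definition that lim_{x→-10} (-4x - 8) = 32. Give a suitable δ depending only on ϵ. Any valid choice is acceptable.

δ = ϵ/4

Fix ϵ > 0. We need δ > 0 so that 0 < |x + 10| < δ implies |(-4x - 8) − 32| < ϵ.
Since (-4x - 8) − 32 = -4(x + 10), we have |(-4x - 8) − 32| = 4|x + 10|.
Thus it suffices that |x + 10| < ϵ/4.
Choosing δ = ϵ/4 gives |(-4x - 8) − 32| = 4|x + 10| < ϵ whenever |x + 10| < δ.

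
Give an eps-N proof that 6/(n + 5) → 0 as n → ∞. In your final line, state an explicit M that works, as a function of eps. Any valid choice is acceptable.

Fix eps > 0. For n ≥ 1, |6/(n + 5) − 0| = 6/(n + 5) ≤ 6/n.
We need 6/n < eps, i.e. n > 6/eps.
Take M = 6/eps. If n > M then |6/(n + 5)| ≤ 6/n < eps.

M = 6/eps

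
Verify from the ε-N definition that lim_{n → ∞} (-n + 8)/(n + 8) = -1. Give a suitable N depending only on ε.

Let ε > 0. For n ≥ 1, |(-n + 8)/(n + 8) + 1| = |16|/((n + 8)) = 16/((n + 8)).
Since n + 8 ≥ n for n ≥ 1, this is ≤ 16/(n) = 16/n.
So |(-n + 8)/(n + 8) + 1| < ε whenever n > 16/ε.
Take N = 16/ε. If n > N then |(-n + 8)/(n + 8) + 1| ≤ 16/n < ε.

N = 16/ε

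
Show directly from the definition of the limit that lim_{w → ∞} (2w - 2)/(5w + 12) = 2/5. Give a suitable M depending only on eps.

Fix eps > 0. We seek M > 0 such that w > M implies |(2w - 2)/(5w + 12) − (2/5)| < eps.
(2w - 2)/(5w + 12) − (2/5) = (5(2w - 2) − 2(5w + 12)) / (5(5w + 12)) = -34/(5(5w + 12)).
For w > 0 we have 5w + 12 > 5w, so |(2w - 2)/(5w + 12) − (2/5)| = 34/(5(5w + 12)) < 34/(5·5w) = (34/25)/w.
Thus |(2w - 2)/(5w + 12) − (2/5)| < eps whenever w > (34/25)/eps.
Take M = (34/25)/eps. If w > M then |(2w - 2)/(5w + 12) − (2/5)| < (34/25)/w < eps.

M = (34/25)/eps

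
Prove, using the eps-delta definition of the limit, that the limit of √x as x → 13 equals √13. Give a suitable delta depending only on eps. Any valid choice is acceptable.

delta = min(13, √13·eps)

Fix eps > 0. We want delta > 0 such that 0 < |x − 13| < delta implies |√x − √13| < eps.
Rationalise: √x − √13 = (x − 13)/(√x + √13), so |√x − √13| = |x − 13|/(√x + √13).
Restrict delta ≤ 13 so that |x − 13| < 13 forces x > 0, and then √x + √13 > √13.
Hence |√x − √13| < |x − 13|/√13, which is < eps once |x − 13| < √13·eps.
Take delta = min(13, √13·eps). If 0 < |x − 13| < delta then x > 0 and |√x − √13| < |x − 13|/√13 < eps.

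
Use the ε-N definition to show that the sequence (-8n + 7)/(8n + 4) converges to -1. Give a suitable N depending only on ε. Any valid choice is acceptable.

Suppose ε > 0. For n ≥ 1, |(-8n + 7)/(8n + 4) + 1| = |88|/(8(8n + 4)) = 88/(8(8n + 4)).
Since 8n + 4 ≥ 8n for n ≥ 1, this is ≤ 88/(8·8n) = (11/8)/n.
So |(-8n + 7)/(8n + 4) + 1| < ε whenever n > (11/8)/ε.
Take N = (11/8)/ε. If n > N then |(-8n + 7)/(8n + 4) + 1| ≤ (11/8)/n < ε.

N = (11/8)/ε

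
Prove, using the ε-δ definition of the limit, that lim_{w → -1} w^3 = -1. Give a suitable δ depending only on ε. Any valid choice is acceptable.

Fix ε > 0. We seek δ > 0 with 0 < |w + 1| < δ ⇒ |w^3 + 1| < ε.
Factor: w^3 + 1 = (w + 1)(w^2 - w + 1), so |w^3 + 1| = |w + 1|·|w^2 - w + 1|.
Impose δ ≤ 2 so that |w| < 3; then |w^2 - w + 1| ≤ 13.
Hence |w^3 + 1| ≤ 13|w + 1|, which is < ε once |w + 1| < ε/13.
Take δ = min(2, ε/13). If 0 < |w + 1| < δ then both bounds hold and |w^3 + 1| ≤ 13|w + 1| < 13·(ε/13) = ε.

δ = min(2, ε/13)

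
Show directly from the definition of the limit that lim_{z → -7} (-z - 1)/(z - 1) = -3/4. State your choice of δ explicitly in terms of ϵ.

δ = min(4, 16ϵ)

Fix ϵ > 0. We want δ > 0 with 0 < |z + 7| < δ ⇒ |(-z - 1)/(z - 1) + 3/4| < ϵ.
Combining over a common denominator, (-z - 1)/(z - 1) + 3/4 = [(-z - 1)·(-8) − 6·(z - 1)] / [(-8)·(z - 1)] = 2(z + 7) / ((-8)(z - 1)).
So |(-z - 1)/(z - 1) + 3/4| = 2|z + 7| / (8·|z − 1|).
Require δ ≤ 4, so |z − 1| ≥ |-8| − |z + 7| > 8 − 4 = 4.
Hence |(-z - 1)/(z - 1) + 3/4| < 2|z + 7|/(8·4) = (1/16)|z + 7|, which is < ϵ once |z + 7| < 16ϵ.
Take δ = min(4, 16ϵ). Then 0 < |z + 7| < δ forces both bounds, so |(-z - 1)/(z - 1) + 3/4| < ϵ.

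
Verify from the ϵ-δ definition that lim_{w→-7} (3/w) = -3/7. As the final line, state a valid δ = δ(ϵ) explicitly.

δ = min(7/2, (49/6)ϵ)

Let ϵ > 0 be given. We seek δ > 0 such that 0 < |w + 7| < δ implies |3/w + 3/7| < ϵ.
|3/w + 3/7| = 3·|-7 − w|/(7·|w|) = 3|w + 7|/(7|w|).
Require δ ≤ 7/2 so that |w| > 7 − 7/2 = 7/2, hence 7|w| > 49/2.
Then |3/w + 3/7| < 3|w + 7|/(49/2), which is < ϵ when |w + 7| < (49/6)ϵ.
Take δ = min(7/2, (49/6)ϵ). Then 0 < |w + 7| < δ gives both |w + 7| < 7/2 and |w + 7| < (49/6)ϵ, so |3/w + 3/7| < ϵ.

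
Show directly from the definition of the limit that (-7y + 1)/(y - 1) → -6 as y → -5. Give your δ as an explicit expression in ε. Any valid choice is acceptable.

Suppose ε > 0. We want δ > 0 with 0 < |y + 5| < δ ⇒ |(-7y + 1)/(y - 1) + 6| < ε.
Combining over a common denominator, (-7y + 1)/(y - 1) + 6 = [(-7y + 1)·(-6) − 36·(y - 1)] / [(-6)·(y - 1)] = 6(y + 5) / ((-6)(y - 1)).
So |(-7y + 1)/(y - 1) + 6| = 6|y + 5| / (6·|y − 1|).
Require δ ≤ 3, so |y − 1| ≥ |-6| − |y + 5| > 6 − 3 = 3.
Hence |(-7y + 1)/(y - 1) + 6| < 6|y + 5|/(6·3) = (1/3)|y + 5|, which is < ε once |y + 5| < 3ε.
Take δ = min(3, 3ε). Then 0 < |y + 5| < δ forces both bounds, so |(-7y + 1)/(y - 1) + 6| < ε.

δ = min(3, 3ε)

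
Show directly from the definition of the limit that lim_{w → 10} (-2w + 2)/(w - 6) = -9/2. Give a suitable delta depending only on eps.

delta = min(2, (4/5)eps)

Suppose eps > 0. We want delta > 0 with 0 < |w − 10| < delta ⇒ |(-2w + 2)/(w - 6) + 9/2| < eps.
Combining over a common denominator, (-2w + 2)/(w - 6) + 9/2 = [(-2w + 2)·4 − (-18)·(w - 6)] / [4·(w - 6)] = 10(w − 10) / (4(w - 6)).
So |(-2w + 2)/(w - 6) + 9/2| = 10|w − 10| / (4·|w − 6|).
Require delta ≤ 2, so |w − 6| ≥ |4| − |w − 10| > 4 − 2 = 2.
Hence |(-2w + 2)/(w - 6) + 9/2| < 10|w − 10|/(4·2) = (5/4)|w − 10|, which is < eps once |w − 10| < (4/5)eps.
Take delta = min(2, (4/5)eps). Then 0 < |w − 10| < delta forces both bounds, so |(-2w + 2)/(w - 6) + 9/2| < eps.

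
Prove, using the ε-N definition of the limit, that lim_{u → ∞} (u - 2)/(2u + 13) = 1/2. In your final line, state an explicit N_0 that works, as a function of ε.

N_0 = (17/4)/ε

Suppose ε > 0. We seek N_0 > 0 such that u > N_0 implies |(u - 2)/(2u + 13) − (1/2)| < ε.
(u - 2)/(2u + 13) − (1/2) = (2(u - 2) − (2u + 13)) / (2(2u + 13)) = -17/(2(2u + 13)).
For u > 0 we have 2u + 13 > 2u, so |(u - 2)/(2u + 13) − (1/2)| = 17/(2(2u + 13)) < 17/(2·2u) = (17/4)/u.
Thus |(u - 2)/(2u + 13) − (1/2)| < ε whenever u > (17/4)/ε.
Take N_0 = (17/4)/ε. If u > N_0 then |(u - 2)/(2u + 13) − (1/2)| < (17/4)/u < ε.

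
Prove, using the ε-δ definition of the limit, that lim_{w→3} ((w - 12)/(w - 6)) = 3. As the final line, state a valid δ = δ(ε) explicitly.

δ = min(3/2, (3/4)ε)

Suppose ε > 0. We want δ > 0 with 0 < |w − 3| < δ ⇒ |(w - 12)/(w - 6) − 3| < ε.
Combining over a common denominator, (w - 12)/(w - 6) − 3 = [(w - 12)·(-3) − (-9)·(w - 6)] / [(-3)·(w - 6)] = 6(w − 3) / ((-3)(w - 6)).
So |(w - 12)/(w - 6) − 3| = 6|w − 3| / (3·|w − 6|).
Restrict δ ≤ 3/2. Then |w − 3| < 3/2 gives |w − 6| = |(w − 3) + (-3)| ≥ 3 − 3/2 = 3/2.
Hence |(w - 12)/(w - 6) − 3| < 6|w − 3|/(3·(3/2)) = (4/3)|w − 3|, which is < ε once |w − 3| < (3/4)ε.
Take δ = min(3/2, (3/4)ε). Then 0 < |w − 3| < δ forces both bounds, so |(w - 12)/(w - 6) − 3| < ε.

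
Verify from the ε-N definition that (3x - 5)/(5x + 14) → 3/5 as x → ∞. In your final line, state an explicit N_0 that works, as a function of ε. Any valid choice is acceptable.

N_0 = (67/25)/ε

Let ε > 0 be given. We seek N_0 > 0 such that x > N_0 implies |(3x - 5)/(5x + 14) − (3/5)| < ε.
(3x - 5)/(5x + 14) − (3/5) = (5(3x - 5) − 3(5x + 14)) / (5(5x + 14)) = -67/(5(5x + 14)).
For x > 0 we have 5x + 14 > 5x, so |(3x - 5)/(5x + 14) − (3/5)| = 67/(5(5x + 14)) < 67/(5·5x) = (67/25)/x.
Thus |(3x - 5)/(5x + 14) − (3/5)| < ε whenever x > (67/25)/ε.
Take N_0 = (67/25)/ε. If x > N_0 then |(3x - 5)/(5x + 14) − (3/5)| < (67/25)/x < ε.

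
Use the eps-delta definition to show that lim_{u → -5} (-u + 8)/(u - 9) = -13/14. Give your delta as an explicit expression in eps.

delta = min(7, 98eps)

Suppose eps > 0. We want delta > 0 with 0 < |u + 5| < delta ⇒ |(-u + 8)/(u - 9) + 13/14| < eps.
Combining over a common denominator, (-u + 8)/(u - 9) + 13/14 = [(-u + 8)·(-14) − 13·(u - 9)] / [(-14)·(u - 9)] = 1(u + 5) / ((-14)(u - 9)).
So |(-u + 8)/(u - 9) + 13/14| = |u + 5| / (14·|u − 9|).
Restrict delta ≤ 7. Then |u + 5| < 7 gives |u − 9| = |(u + 5) + (-14)| ≥ 14 − 7 = 7.
Hence |(-u + 8)/(u - 9) + 13/14| < |u + 5|/(14·7) = (1/98)|u + 5|, which is < eps once |u + 5| < 98eps.
Take delta = min(7, 98eps). Then 0 < |u + 5| < delta forces both bounds, so |(-u + 8)/(u - 9) + 13/14| < eps.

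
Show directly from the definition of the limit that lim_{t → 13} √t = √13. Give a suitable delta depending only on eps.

delta = min(13, √13·eps)

Suppose eps > 0. We want delta > 0 such that 0 < |t − 13| < delta implies |√t − √13| < eps.
Rationalise: √t − √13 = (t − 13)/(√t + √13), so |√t − √13| = |t − 13|/(√t + √13).
Restrict delta ≤ 13 so that |t − 13| < 13 forces t > 0, and then √t + √13 > √13.
Hence |√t − √13| < |t − 13|/√13, which is < eps once |t − 13| < √13·eps.
Take delta = min(13, √13·eps). If 0 < |t − 13| < delta then t > 0 and |√t − √13| < |t − 13|/√13 < eps.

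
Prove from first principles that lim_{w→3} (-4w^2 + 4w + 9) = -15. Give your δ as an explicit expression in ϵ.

Let ϵ > 0. We want δ > 0 such that 0 < |w − 3| < δ implies |(-4w^2 + 4w + 9) + 15| < ϵ.
(-4w^2 + 4w + 9) + 15 = -4w^2 + 4w + 24 = (w − 3)(-4w - 8).
So |(-4w^2 + 4w + 9) + 15| = |w − 3|·|-4w - 8|.
Assume first that |w − 3| < 1, so |w| < 4. Then |-4w - 8| ≤ 4·4 + 8 = 24.
Hence |(-4w^2 + 4w + 9) + 15| ≤ 24|w − 3| < ϵ provided |w − 3| < ϵ/24.
Take δ = min(1, ϵ/24). Then 0 < |w − 3| < δ gives both |w − 3| < 1 and |w − 3| < ϵ/24, so |(-4w^2 + 4w + 9) + 15| < ϵ.

δ = min(1, ϵ/24)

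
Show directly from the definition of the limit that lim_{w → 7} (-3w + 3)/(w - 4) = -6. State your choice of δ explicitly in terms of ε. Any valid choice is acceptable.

Let ε > 0. We want δ > 0 with 0 < |w − 7| < δ ⇒ |(-3w + 3)/(w - 4) + 6| < ε.
Combining over a common denominator, (-3w + 3)/(w - 4) + 6 = [(-3w + 3)·3 − (-18)·(w - 4)] / [3·(w - 4)] = 9(w − 7) / (3(w - 4)).
So |(-3w + 3)/(w - 4) + 6| = 9|w − 7| / (3·|w − 4|).
Restrict δ ≤ 3/2. Then |w − 7| < 3/2 gives |w − 4| = |(w − 7) + 3| ≥ 3 − 3/2 = 3/2.
Hence |(-3w + 3)/(w - 4) + 6| < 9|w − 7|/(3·(3/2)) = 2|w − 7|, which is < ε once |w − 7| < (1/2)ε.
Take δ = min(3/2, (1/2)ε). Then 0 < |w − 7| < δ forces both bounds, so |(-3w + 3)/(w - 4) + 6| < ε.

δ = min(3/2, (1/2)ε)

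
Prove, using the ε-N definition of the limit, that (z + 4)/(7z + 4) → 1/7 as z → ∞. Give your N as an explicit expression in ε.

Fix ε > 0. We seek N > 0 such that z > N implies |(z + 4)/(7z + 4) − (1/7)| < ε.
(z + 4)/(7z + 4) − (1/7) = (7(z + 4) − (7z + 4)) / (7(7z + 4)) = 24/(7(7z + 4)).
For z > 0 we have 7z + 4 > 7z, so |(z + 4)/(7z + 4) − (1/7)| = 24/(7(7z + 4)) < 24/(7·7z) = (24/49)/z.
Thus |(z + 4)/(7z + 4) − (1/7)| < ε whenever z > (24/49)/ε.
Take N = (24/49)/ε. If z > N then |(z + 4)/(7z + 4) − (1/7)| < (24/49)/z < ε.

N = (24/49)/ε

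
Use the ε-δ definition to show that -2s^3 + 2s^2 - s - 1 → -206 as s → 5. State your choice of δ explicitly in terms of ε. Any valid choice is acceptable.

Let ε > 0 be given. We want δ > 0 such that 0 < |s − 5| < δ implies |(-2s^3 + 2s^2 - s - 1) + 206| < ε.
(-2s^3 + 2s^2 - s - 1) + 206 = -2s^3 + 2s^2 - s + 205 = (s − 5)(-2s^2 - 8s - 41).
So |(-2s^3 + 2s^2 - s - 1) + 206| = |s − 5|·|-2s^2 - 8s - 41|.
Assume first that |s − 5| < 1, so |s| < 6. Then |-2s^2 - 8s - 41| ≤ 2·6^2 + 8·6 + 41 = 161.
Hence |(-2s^3 + 2s^2 - s - 1) + 206| ≤ 161|s − 5| < ε provided |s − 5| < ε/161.
Choosing δ = min(1, ε/161) ensures both conditions, hence |(-2s^3 + 2s^2 - s - 1) + 206| < ε.

δ = min(1, ε/161)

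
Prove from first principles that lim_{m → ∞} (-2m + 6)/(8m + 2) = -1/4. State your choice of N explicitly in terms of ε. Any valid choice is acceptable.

N = (13/16)/ε

Fix ε > 0. For m ≥ 1, |(-2m + 6)/(8m + 2) + 1/4| = |52|/(8(8m + 2)) = 52/(8(8m + 2)).
Since 8m + 2 ≥ 8m for m ≥ 1, this is ≤ 52/(8·8m) = (13/16)/m.
So |(-2m + 6)/(8m + 2) + 1/4| < ε whenever m > (13/16)/ε.
Take N = (13/16)/ε. If m > N then |(-2m + 6)/(8m + 2) + 1/4| ≤ (13/16)/m < ε.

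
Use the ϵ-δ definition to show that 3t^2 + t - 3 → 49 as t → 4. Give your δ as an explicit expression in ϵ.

Let ϵ > 0. We want δ > 0 such that 0 < |t − 4| < δ implies |(3t^2 + t - 3) − 49| < ϵ.
(3t^2 + t - 3) − 49 = 3t^2 + t - 52 = (t − 4)(3t + 13).
So |(3t^2 + t - 3) − 49| = |t − 4|·|3t + 13|.
Assume first that |t − 4| < 1, so |t| < 5. Then |3t + 13| ≤ 3·5 + 13 = 28.
Hence |(3t^2 + t - 3) − 49| ≤ 28|t − 4| < ϵ provided |t − 4| < ϵ/28.
Take δ = min(1, ϵ/28). Then 0 < |t − 4| < δ gives both |t − 4| < 1 and |t − 4| < ϵ/28, so |(3t^2 + t - 3) − 49| < ϵ.

δ = min(1, ϵ/28)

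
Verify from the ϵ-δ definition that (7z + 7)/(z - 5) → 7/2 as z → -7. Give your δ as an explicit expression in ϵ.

Fix ϵ > 0. We want δ > 0 with 0 < |z + 7| < δ ⇒ |(7z + 7)/(z - 5) − (7/2)| < ϵ.
Combining over a common denominator, (7z + 7)/(z - 5) − (7/2) = [(7z + 7)·(-12) − (-42)·(z - 5)] / [(-12)·(z - 5)] = -42(z + 7) / ((-12)(z - 5)).
So |(7z + 7)/(z - 5) − (7/2)| = 42|z + 7| / (12·|z − 5|).
Restrict δ ≤ 6. Then |z + 7| < 6 gives |z − 5| = |(z + 7) + (-12)| ≥ 12 − 6 = 6.
Hence |(7z + 7)/(z - 5) − (7/2)| < 42|z + 7|/(12·6) = (7/12)|z + 7|, which is < ϵ once |z + 7| < (12/7)ϵ.
Take δ = min(6, (12/7)ϵ). Then 0 < |z + 7| < δ forces both bounds, so |(7z + 7)/(z - 5) − (7/2)| < ϵ.

δ = min(6, (12/7)ϵ)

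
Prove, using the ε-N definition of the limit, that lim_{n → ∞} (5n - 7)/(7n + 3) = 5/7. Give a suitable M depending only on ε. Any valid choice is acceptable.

Let ε > 0. For n ≥ 1, |(5n - 7)/(7n + 3) − (5/7)| = |-64|/(7(7n + 3)) = 64/(7(7n + 3)).
Since 7n + 3 ≥ 7n for n ≥ 1, this is ≤ 64/(7·7n) = (64/49)/n.
So |(5n - 7)/(7n + 3) − (5/7)| < ε whenever n > (64/49)/ε.
Take M = (64/49)/ε. If n > M then |(5n - 7)/(7n + 3) − (5/7)| ≤ (64/49)/n < ε.

M = (64/49)/ε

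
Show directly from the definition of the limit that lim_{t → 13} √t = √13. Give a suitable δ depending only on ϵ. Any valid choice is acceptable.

δ = min(13, √13·ϵ)

Fix ϵ > 0. We want δ > 0 such that 0 < |t − 13| < δ implies |√t − √13| < ϵ.
Rationalise: √t − √13 = (t − 13)/(√t + √13), so |√t − √13| = |t − 13|/(√t + √13).
Restrict δ ≤ 13 so that |t − 13| < 13 forces t > 0, and then √t + √13 > √13.
Hence |√t − √13| < |t − 13|/√13, which is < ϵ once |t − 13| < √13·ϵ.
Take δ = min(13, √13·ϵ). If 0 < |t − 13| < δ then t > 0 and |√t − √13| < |t − 13|/√13 < ϵ.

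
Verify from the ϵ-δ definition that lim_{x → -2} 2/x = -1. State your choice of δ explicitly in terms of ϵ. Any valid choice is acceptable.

Let ϵ > 0. We seek δ > 0 such that 0 < |x + 2| < δ implies |2/x + 1| < ϵ.
|2/x + 1| = 2·|-2 − x|/(2·|x|) = 2|x + 2|/(2|x|).
Restrict δ ≤ 1. Then |x + 2| < 1 gives |x| > 1, so 2|x| > 2.
Then |2/x + 1| < 2|x + 2|/2, which is < ϵ when |x + 2| < ϵ.
Take δ = min(1, ϵ). Then 0 < |x + 2| < δ gives both |x + 2| < 1 and |x + 2| < ϵ, so |2/x + 1| < ϵ.

δ = min(1, ϵ)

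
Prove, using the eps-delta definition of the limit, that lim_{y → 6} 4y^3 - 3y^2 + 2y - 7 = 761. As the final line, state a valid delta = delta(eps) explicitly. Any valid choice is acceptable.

delta = min(1, eps/471)

Let eps > 0 be given. We want delta > 0 such that 0 < |y − 6| < delta implies |(4y^3 - 3y^2 + 2y - 7) − 761| < eps.
(4y^3 - 3y^2 + 2y - 7) − 761 = 4y^3 - 3y^2 + 2y - 768 = (y − 6)(4y^2 + 21y + 128).
So |(4y^3 - 3y^2 + 2y - 7) − 761| = |y − 6|·|4y^2 + 21y + 128|.
Assume first that |y − 6| < 1, so |y| < 7. Then |4y^2 + 21y + 128| ≤ 4·7^2 + 21·7 + 128 = 471.
Hence |(4y^3 - 3y^2 + 2y - 7) − 761| ≤ 471|y − 6| < eps provided |y − 6| < eps/471.
Take delta = min(1, eps/471). Then 0 < |y − 6| < delta gives both |y − 6| < 1 and |y − 6| < eps/471, so |(4y^3 - 3y^2 + 2y - 7) − 761| < eps.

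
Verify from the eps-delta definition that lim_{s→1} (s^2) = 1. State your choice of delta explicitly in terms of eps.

delta = min(2, eps/4)

Let eps > 0. We seek delta > 0 with 0 < |s − 1| < delta ⇒ |s^2 − 1| < eps.
Factor: s^2 − 1 = (s − 1)(s + 1), so |s^2 − 1| = |s − 1|·|s + 1|.
Restrict delta ≤ 2. Then |s − 1| < 2 gives |s| < 3, so by the triangle inequality |s + 1| ≤ 3 + 1 = 4.
Hence |s^2 − 1| ≤ 4|s − 1|, which is < eps once |s − 1| < eps/4.
Take delta = min(2, eps/4). If 0 < |s − 1| < delta then both bounds hold and |s^2 − 1| ≤ 4|s − 1| < 4·(eps/4) = eps.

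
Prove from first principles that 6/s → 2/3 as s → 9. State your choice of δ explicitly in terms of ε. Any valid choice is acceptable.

Let ε > 0 be given. We seek δ > 0 such that 0 < |s − 9| < δ implies |6/s − (2/3)| < ε.
|6/s − (2/3)| = 6·|9 − s|/(9·|s|) = 6|s − 9|/(9|s|).
Restrict δ ≤ 9/2. Then |s − 9| < 9/2 gives |s| > 9/2, so 9|s| > 81/2.
Then |6/s − (2/3)| < 6|s − 9|/(81/2), which is < ε when |s − 9| < (27/4)ε.
Take δ = min(9/2, (27/4)ε). Then 0 < |s − 9| < δ gives both |s − 9| < 9/2 and |s − 9| < (27/4)ε, so |6/s − (2/3)| < ε.

δ = min(9/2, (27/4)ε)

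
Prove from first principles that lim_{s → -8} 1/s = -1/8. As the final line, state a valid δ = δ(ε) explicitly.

δ = min(4, 32ε)

Let ε > 0 be given. We seek δ > 0 such that 0 < |s + 8| < δ implies |1/s + 1/8| < ε.
|1/s + 1/8| = |-8 − s|/(8·|s|) = |s + 8|/(8|s|).
Require δ ≤ 4 so that |s| > 8 − 4 = 4, hence 8|s| > 32.
Then |1/s + 1/8| < |s + 8|/32, which is < ε when |s + 8| < 32ε.
Take δ = min(4, 32ε). Then 0 < |s + 8| < δ gives both |s + 8| < 4 and |s + 8| < 32ε, so |1/s + 1/8| < ε.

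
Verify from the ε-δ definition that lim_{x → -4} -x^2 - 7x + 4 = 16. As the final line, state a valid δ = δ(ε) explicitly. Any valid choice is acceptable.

Suppose ε > 0. We want δ > 0 such that 0 < |x + 4| < δ implies |(-x^2 - 7x + 4) − 16| < ε.
(-x^2 - 7x + 4) − 16 = -x^2 - 7x - 12 = (x + 4)(-x - 3).
So |(-x^2 - 7x + 4) − 16| = |x + 4|·|-x - 3|.
Assume first that |x + 4| < 1, so |x| < 5. Then |-x - 3| ≤ 5 + 3 = 8.
Hence |(-x^2 - 7x + 4) − 16| ≤ 8|x + 4| < ε provided |x + 4| < ε/8.
Take δ = min(1, ε/8). Then 0 < |x + 4| < δ gives both |x + 4| < 1 and |x + 4| < ε/8, so |(-x^2 - 7x + 4) − 16| < ε.

δ = min(1, ε/8)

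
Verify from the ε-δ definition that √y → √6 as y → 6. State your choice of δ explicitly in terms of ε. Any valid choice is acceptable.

Let ε > 0. We want δ > 0 such that 0 < |y − 6| < δ implies |√y − √6| < ε.
Multiplying by the conjugate, |√y − √6| = |y − 6|/(√y + √6).
Restrict δ ≤ 6 so that |y − 6| < 6 forces y > 0, and then √y + √6 > √6.
Hence |√y − √6| < |y − 6|/√6, which is < ε once |y − 6| < √6·ε.
Take δ = min(6, √6·ε). If 0 < |y − 6| < δ then y > 0 and |√y − √6| < |y − 6|/√6 < ε.

δ = min(6, √6·ε)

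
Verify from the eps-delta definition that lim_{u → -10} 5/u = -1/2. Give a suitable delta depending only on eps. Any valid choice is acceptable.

delta = min(5, 10eps)

Suppose eps > 0. We seek delta > 0 such that 0 < |u + 10| < delta implies |5/u + 1/2| < eps.
|5/u + 1/2| = 5·|-10 − u|/(10·|u|) = 5|u + 10|/(10|u|).
Require delta ≤ 5 so that |u| > 10 − 5 = 5, hence 10|u| > 50.
Then |5/u + 1/2| < 5|u + 10|/50, which is < eps when |u + 10| < 10eps.
Take delta = min(5, 10eps). Then 0 < |u + 10| < delta gives both |u + 10| < 5 and |u + 10| < 10eps, so |5/u + 1/2| < eps.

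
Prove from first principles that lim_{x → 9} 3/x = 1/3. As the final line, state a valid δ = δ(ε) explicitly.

Suppose ε > 0. We seek δ > 0 such that 0 < |x − 9| < δ implies |3/x − (1/3)| < ε.
|3/x − (1/3)| = 3·|9 − x|/(9·|x|) = 3|x − 9|/(9|x|).
Require δ ≤ 9/2 so that |x| > 9 − 9/2 = 9/2, hence 9|x| > 81/2.
Then |3/x − (1/3)| < 3|x − 9|/(81/2), which is < ε when |x − 9| < (27/2)ε.
Take δ = min(9/2, (27/2)ε). Then 0 < |x − 9| < δ gives both |x − 9| < 9/2 and |x − 9| < (27/2)ε, so |3/x − (1/3)| < ε.

δ = min(9/2, (27/2)ε)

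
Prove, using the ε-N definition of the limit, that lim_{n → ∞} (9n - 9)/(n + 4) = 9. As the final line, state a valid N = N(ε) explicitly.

N = 45/ε

Let ε > 0. For n ≥ 1, |(9n - 9)/(n + 4) − 9| = |-45|/((n + 4)) = 45/((n + 4)).
Since n + 4 ≥ n for n ≥ 1, this is ≤ 45/(n) = 45/n.
So |(9n - 9)/(n + 4) − 9| < ε whenever n > 45/ε.
Take N = 45/ε. If n > N then |(9n - 9)/(n + 4) − 9| ≤ 45/n < ε.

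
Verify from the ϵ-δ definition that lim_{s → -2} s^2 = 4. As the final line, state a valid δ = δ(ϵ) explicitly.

δ = min(1, ϵ/5)

Suppose ϵ > 0. We seek δ > 0 with 0 < |s + 2| < δ ⇒ |s^2 − 4| < ϵ.
Factor: s^2 − 4 = (s + 2)(s - 2), so |s^2 − 4| = |s + 2|·|s - 2|.
Restrict δ ≤ 1. Then |s + 2| < 1 gives |s| < 3, so by the triangle inequality |s - 2| ≤ 3 + 2 = 5.
Hence |s^2 − 4| ≤ 5|s + 2|, which is < ϵ once |s + 2| < ϵ/5.
Take δ = min(1, ϵ/5). If 0 < |s + 2| < δ then both bounds hold and |s^2 − 4| ≤ 5|s + 2| < 5·(ϵ/5) = ϵ.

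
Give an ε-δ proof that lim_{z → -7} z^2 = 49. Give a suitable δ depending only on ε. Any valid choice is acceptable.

Fix ε > 0. We seek δ > 0 with 0 < |z + 7| < δ ⇒ |z^2 − 49| < ε.
Factor: z^2 − 49 = (z + 7)(z - 7), so |z^2 − 49| = |z + 7|·|z - 7|.
Restrict δ ≤ 1. Then |z + 7| < 1 gives |z| < 8, so by the triangle inequality |z - 7| ≤ 8 + 7 = 15.
Hence |z^2 − 49| ≤ 15|z + 7|, which is < ε once |z + 7| < ε/15.
Take δ = min(1, ε/15). If 0 < |z + 7| < δ then both bounds hold and |z^2 − 49| ≤ 15|z + 7| < 15·(ε/15) = ε.

δ = min(1, ε/15)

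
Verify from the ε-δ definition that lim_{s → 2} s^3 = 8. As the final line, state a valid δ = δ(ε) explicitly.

Fix ε > 0. We seek δ > 0 with 0 < |s − 2| < δ ⇒ |s^3 − 8| < ε.
Factor: s^3 − 8 = (s − 2)(s^2 + 2s + 4), so |s^3 − 8| = |s − 2|·|s^2 + 2s + 4|.
Impose δ ≤ 1 so that |s| < 3; then |s^2 + 2s + 4| ≤ 19.
Hence |s^3 − 8| ≤ 19|s − 2|, which is < ε once |s − 2| < ε/19.
Take δ = min(1, ε/19). If 0 < |s − 2| < δ then both bounds hold and |s^3 − 8| ≤ 19|s − 2| < 19·(ε/19) = ε.

δ = min(1, ε/19)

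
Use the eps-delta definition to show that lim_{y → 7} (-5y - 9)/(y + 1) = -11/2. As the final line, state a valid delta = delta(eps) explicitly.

delta = min(4, 8eps)

Let eps > 0. We want delta > 0 with 0 < |y − 7| < delta ⇒ |(-5y - 9)/(y + 1) + 11/2| < eps.
Combining over a common denominator, (-5y - 9)/(y + 1) + 11/2 = [(-5y - 9)·8 − (-44)·(y + 1)] / [8·(y + 1)] = 4(y − 7) / (8(y + 1)).
So |(-5y - 9)/(y + 1) + 11/2| = 4|y − 7| / (8·|y + 1|).
Require delta ≤ 4, so |y + 1| ≥ |8| − |y − 7| > 8 − 4 = 4.
Hence |(-5y - 9)/(y + 1) + 11/2| < 4|y − 7|/(8·4) = (1/8)|y − 7|, which is < eps once |y − 7| < 8eps.
Take delta = min(4, 8eps). Then 0 < |y − 7| < delta forces both bounds, so |(-5y - 9)/(y + 1) + 11/2| < eps.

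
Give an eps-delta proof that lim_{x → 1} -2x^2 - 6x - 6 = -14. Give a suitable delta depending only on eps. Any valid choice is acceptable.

delta = min(1, eps/12)

Let eps > 0 be given. We want delta > 0 such that 0 < |x − 1| < delta implies |(-2x^2 - 6x - 6) + 14| < eps.
(-2x^2 - 6x - 6) + 14 = -2x^2 - 6x + 8 = (x − 1)(-2x - 8).
So |(-2x^2 - 6x - 6) + 14| = |x − 1|·|-2x - 8|.
Assume first that |x − 1| < 1, so |x| < 2. Then |-2x - 8| ≤ 2·2 + 8 = 12.
Hence |(-2x^2 - 6x - 6) + 14| ≤ 12|x − 1| < eps provided |x − 1| < eps/12.
Choosing delta = min(1, eps/12) ensures both conditions, hence |(-2x^2 - 6x - 6) + 14| < eps.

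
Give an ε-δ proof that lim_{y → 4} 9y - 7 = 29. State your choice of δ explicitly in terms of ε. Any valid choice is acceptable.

δ = ε/9

Let ε > 0 be given. We need δ > 0 so that 0 < |y − 4| < δ implies |(9y - 7) − 29| < ε.
|(9y - 7) − 29| = |9y - 36| = 9|y − 4|.
Thus it suffices that |y − 4| < ε/9.
Choosing δ = ε/9 gives |(9y - 7) − 29| = 9|y − 4| < ε whenever |y − 4| < δ.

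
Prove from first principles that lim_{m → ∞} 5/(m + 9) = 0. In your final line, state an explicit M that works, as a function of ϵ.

M = 5/ϵ

Fix ϵ > 0. For m ≥ 1, |5/(m + 9) − 0| = 5/(m + 9) ≤ 5/m.
We need 5/m < ϵ, i.e. m > 5/ϵ.
Take M = 5/ϵ. If m > M then |5/(m + 9)| ≤ 5/m < ϵ.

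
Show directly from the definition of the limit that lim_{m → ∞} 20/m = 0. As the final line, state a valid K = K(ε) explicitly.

Fix ε > 0. For m ≥ 1, |20/m − 0| = 20/(m) ≤ 20/m.
We need 20/m < ε, i.e. m > 20/ε.
Take K = 20/ε. If m > K then |20/m| ≤ 20/m < ε.

K = 20/ε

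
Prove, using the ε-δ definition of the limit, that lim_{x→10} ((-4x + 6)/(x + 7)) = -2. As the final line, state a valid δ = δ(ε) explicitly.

Fix ε > 0. We want δ > 0 with 0 < |x − 10| < δ ⇒ |(-4x + 6)/(x + 7) + 2| < ε.
Combining over a common denominator, (-4x + 6)/(x + 7) + 2 = [(-4x + 6)·17 − (-34)·(x + 7)] / [17·(x + 7)] = -34(x − 10) / (17(x + 7)).
So |(-4x + 6)/(x + 7) + 2| = 34|x − 10| / (17·|x + 7|).
Require δ ≤ 17/2, so |x + 7| ≥ |17| − |x − 10| > 17 − 17/2 = 17/2.
Hence |(-4x + 6)/(x + 7) + 2| < 34|x − 10|/(17·(17/2)) = (4/17)|x − 10|, which is < ε once |x − 10| < (17/4)ε.
Take δ = min(17/2, (17/4)ε). Then 0 < |x − 10| < δ forces both bounds, so |(-4x + 6)/(x + 7) + 2| < ε.

δ = min(17/2, (17/4)ε)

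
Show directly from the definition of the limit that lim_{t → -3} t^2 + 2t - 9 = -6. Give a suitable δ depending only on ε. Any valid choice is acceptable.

δ = min(1, ε/5)

Let ε > 0. We want δ > 0 such that 0 < |t + 3| < δ implies |(t^2 + 2t - 9) + 6| < ε.
(t^2 + 2t - 9) + 6 = t^2 + 2t - 3 = (t + 3)(t - 1).
So |(t^2 + 2t - 9) + 6| = |t + 3|·|t - 1|.
Assume first that |t + 3| < 1, so |t| < 4. Then |t - 1| ≤ 4 + 1 = 5.
Hence |(t^2 + 2t - 9) + 6| ≤ 5|t + 3| < ε provided |t + 3| < ε/5.
Choosing δ = min(1, ε/5) ensures both conditions, hence |(t^2 + 2t - 9) + 6| < ε.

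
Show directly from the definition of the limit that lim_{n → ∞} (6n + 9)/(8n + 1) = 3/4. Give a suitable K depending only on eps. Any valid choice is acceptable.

Let eps > 0 be given. For n ≥ 1, |(6n + 9)/(8n + 1) − (3/4)| = |66|/(8(8n + 1)) = 66/(8(8n + 1)).
Since 8n + 1 ≥ 8n for n ≥ 1, this is ≤ 66/(8·8n) = (33/32)/n.
So |(6n + 9)/(8n + 1) − (3/4)| < eps whenever n > (33/32)/eps.
Take K = (33/32)/eps. If n > K then |(6n + 9)/(8n + 1) − (3/4)| ≤ (33/32)/n < eps.

K = (33/32)/eps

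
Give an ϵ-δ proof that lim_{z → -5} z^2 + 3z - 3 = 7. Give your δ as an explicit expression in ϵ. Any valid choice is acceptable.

Let ϵ > 0 be given. We want δ > 0 such that 0 < |z + 5| < δ implies |(z^2 + 3z - 3) − 7| < ϵ.
(z^2 + 3z - 3) − 7 = z^2 + 3z - 10 = (z + 5)(z - 2).
So |(z^2 + 3z - 3) − 7| = |z + 5|·|z - 2|.
Require δ ≤ 1. Then |z + 5| < 1 gives |z| < 6, and by the triangle inequality |z - 2| ≤ 6 + 2 = 8.
Hence |(z^2 + 3z - 3) − 7| ≤ 8|z + 5| < ϵ provided |z + 5| < ϵ/8.
Choosing δ = min(1, ϵ/8) ensures both conditions, hence |(z^2 + 3z - 3) − 7| < ϵ.

δ = min(1, ϵ/8)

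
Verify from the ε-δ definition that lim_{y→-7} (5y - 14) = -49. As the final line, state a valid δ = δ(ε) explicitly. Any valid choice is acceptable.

δ = ε/5

Fix ε > 0. We need δ > 0 so that 0 < |y + 7| < δ implies |(5y - 14) + 49| < ε.
|(5y - 14) + 49| = |5y + 35| = 5|y + 7|.
Thus it suffices that |y + 7| < ε/5.
Take δ = ε/5. If 0 < |y + 7| < δ then |(5y - 14) + 49| = 5|y + 7| < 5·(ε/5) = ε.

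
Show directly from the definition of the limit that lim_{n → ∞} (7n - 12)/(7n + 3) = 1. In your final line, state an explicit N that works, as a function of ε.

Fix ε > 0. For n ≥ 1, |(7n - 12)/(7n + 3) − 1| = |-105|/(7(7n + 3)) = 105/(7(7n + 3)).
Since 7n + 3 ≥ 7n for n ≥ 1, this is ≤ 105/(7·7n) = (15/7)/n.
So |(7n - 12)/(7n + 3) − 1| < ε whenever n > (15/7)/ε.
Take N = (15/7)/ε. If n > N then |(7n - 12)/(7n + 3) − 1| ≤ (15/7)/n < ε.

N = (15/7)/ε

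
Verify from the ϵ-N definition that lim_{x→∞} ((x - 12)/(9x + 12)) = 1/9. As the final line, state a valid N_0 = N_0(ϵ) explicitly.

N_0 = (40/27)/ϵ

Fix ϵ > 0. We seek N_0 > 0 such that x > N_0 implies |(x - 12)/(9x + 12) − (1/9)| < ϵ.
(x - 12)/(9x + 12) − (1/9) = (9(x - 12) − (9x + 12)) / (9(9x + 12)) = -120/(9(9x + 12)).
For x > 0 we have 9x + 12 > 9x, so |(x - 12)/(9x + 12) − (1/9)| = 120/(9(9x + 12)) < 120/(9·9x) = (40/27)/x.
Thus |(x - 12)/(9x + 12) − (1/9)| < ϵ whenever x > (40/27)/ϵ.
Take N_0 = (40/27)/ϵ. If x > N_0 then |(x - 12)/(9x + 12) − (1/9)| < (40/27)/x < ϵ.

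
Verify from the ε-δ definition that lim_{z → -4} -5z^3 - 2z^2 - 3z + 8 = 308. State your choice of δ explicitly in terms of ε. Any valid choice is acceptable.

Fix ε > 0. We want δ > 0 such that 0 < |z + 4| < δ implies |(-5z^3 - 2z^2 - 3z + 8) − 308| < ε.
(-5z^3 - 2z^2 - 3z + 8) − 308 = -5z^3 - 2z^2 - 3z - 300 = (z + 4)(-5z^2 + 18z - 75).
So |(-5z^3 - 2z^2 - 3z + 8) − 308| = |z + 4|·|-5z^2 + 18z - 75|.
Require δ ≤ 1. Then |z + 4| < 1 gives |z| < 5, and by the triangle inequality |-5z^2 + 18z - 75| ≤ 5·5^2 + 18·5 + 75 = 290.
Hence |(-5z^3 - 2z^2 - 3z + 8) − 308| ≤ 290|z + 4| < ε provided |z + 4| < ε/290.
Take δ = min(1, ε/290). Then 0 < |z + 4| < δ gives both |z + 4| < 1 and |z + 4| < ε/290, so |(-5z^3 - 2z^2 - 3z + 8) − 308| < ε.

δ = min(1, ε/290)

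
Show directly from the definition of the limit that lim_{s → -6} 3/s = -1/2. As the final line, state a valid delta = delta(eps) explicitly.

delta = min(3, 6eps)

Let eps > 0 be given. We seek delta > 0 such that 0 < |s + 6| < delta implies |3/s + 1/2| < eps.
|3/s + 1/2| = 3·|-6 − s|/(6·|s|) = 3|s + 6|/(6|s|).
Require delta ≤ 3 so that |s| > 6 − 3 = 3, hence 6|s| > 18.
Then |3/s + 1/2| < 3|s + 6|/18, which is < eps when |s + 6| < 6eps.
Take delta = min(3, 6eps). Then 0 < |s + 6| < delta gives both |s + 6| < 3 and |s + 6| < 6eps, so |3/s + 1/2| < eps.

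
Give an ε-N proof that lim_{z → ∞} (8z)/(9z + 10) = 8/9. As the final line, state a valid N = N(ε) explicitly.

N = (80/81)/ε

Fix ε > 0. We seek N > 0 such that z > N implies |(8z)/(9z + 10) − (8/9)| < ε.
(8z)/(9z + 10) − (8/9) = (9(8z) − 8(9z + 10)) / (9(9z + 10)) = -80/(9(9z + 10)).
For z > 0 we have 9z + 10 > 9z, so |(8z)/(9z + 10) − (8/9)| = 80/(9(9z + 10)) < 80/(9·9z) = (80/81)/z.
Thus |(8z)/(9z + 10) − (8/9)| < ε whenever z > (80/81)/ε.
Take N = (80/81)/ε. If z > N then |(8z)/(9z + 10) − (8/9)| < (80/81)/z < ε.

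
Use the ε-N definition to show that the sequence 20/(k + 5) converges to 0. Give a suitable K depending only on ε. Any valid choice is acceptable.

K = 20/ε

Suppose ε > 0. For k ≥ 1, |20/(k + 5) − 0| = 20/(k + 5) ≤ 20/k.
We need 20/k < ε, i.e. k > 20/ε.
Take K = 20/ε. If k > K then |20/(k + 5)| ≤ 20/k < ε.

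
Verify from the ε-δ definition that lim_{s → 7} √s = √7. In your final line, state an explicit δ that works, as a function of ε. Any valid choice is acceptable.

Fix ε > 0. We want δ > 0 such that 0 < |s − 7| < δ implies |√s − √7| < ε.
Rationalise: √s − √7 = (s − 7)/(√s + √7), so |√s − √7| = |s − 7|/(√s + √7).
Restrict δ ≤ 7 so that |s − 7| < 7 forces s > 0, and then √s + √7 > √7.
Hence |√s − √7| < |s − 7|/√7, which is < ε once |s − 7| < √7·ε.
Take δ = min(7, √7·ε). If 0 < |s − 7| < δ then s > 0 and |√s − √7| < |s − 7|/√7 < ε.

δ = min(7, √7·ε)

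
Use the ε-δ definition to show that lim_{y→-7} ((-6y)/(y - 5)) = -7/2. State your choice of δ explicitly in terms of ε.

Suppose ε > 0. We want δ > 0 with 0 < |y + 7| < δ ⇒ |(-6y)/(y - 5) + 7/2| < ε.
Combining over a common denominator, (-6y)/(y - 5) + 7/2 = [(-6y)·(-12) − 42·(y - 5)] / [(-12)·(y - 5)] = 30(y + 7) / ((-12)(y - 5)).
So |(-6y)/(y - 5) + 7/2| = 30|y + 7| / (12·|y − 5|).
Restrict δ ≤ 6. Then |y + 7| < 6 gives |y − 5| = |(y + 7) + (-12)| ≥ 12 − 6 = 6.
Hence |(-6y)/(y - 5) + 7/2| < 30|y + 7|/(12·6) = (5/12)|y + 7|, which is < ε once |y + 7| < (12/5)ε.
Take δ = min(6, (12/5)ε). Then 0 < |y + 7| < δ forces both bounds, so |(-6y)/(y - 5) + 7/2| < ε.

δ = min(6, (12/5)ε)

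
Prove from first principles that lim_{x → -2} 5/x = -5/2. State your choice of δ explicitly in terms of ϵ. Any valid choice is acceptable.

δ = min(1, (2/5)ϵ)

Let ϵ > 0 be given. We seek δ > 0 such that 0 < |x + 2| < δ implies |5/x + 5/2| < ϵ.
|5/x + 5/2| = 5·|-2 − x|/(2·|x|) = 5|x + 2|/(2|x|).
Require δ ≤ 1 so that |x| > 2 − 1 = 1, hence 2|x| > 2.
Then |5/x + 5/2| < 5|x + 2|/2, which is < ϵ when |x + 2| < (2/5)ϵ.
Take δ = min(1, (2/5)ϵ). Then 0 < |x + 2| < δ gives both |x + 2| < 1 and |x + 2| < (2/5)ϵ, so |5/x + 5/2| < ϵ.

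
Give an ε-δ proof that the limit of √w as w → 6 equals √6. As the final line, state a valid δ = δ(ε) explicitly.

Let ε > 0 be given. We want δ > 0 such that 0 < |w − 6| < δ implies |√w − √6| < ε.
Rationalise: √w − √6 = (w − 6)/(√w + √6), so |√w − √6| = |w − 6|/(√w + √6).
Restrict δ ≤ 6 so that |w − 6| < 6 forces w > 0, and then √w + √6 > √6.
Hence |√w − √6| < |w − 6|/√6, which is < ε once |w − 6| < √6·ε.
Take δ = min(6, √6·ε). If 0 < |w − 6| < δ then w > 0 and |√w − √6| < |w − 6|/√6 < ε.

δ = min(6, √6·ε)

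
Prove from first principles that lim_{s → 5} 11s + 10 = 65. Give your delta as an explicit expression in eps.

Suppose eps > 0. We need delta > 0 so that 0 < |s − 5| < delta implies |(11s + 10) − 65| < eps.
|(11s + 10) − 65| = |11s - 55| = 11|s − 5|.
Thus it suffices that |s − 5| < eps/11.
Choosing delta = eps/11 gives |(11s + 10) − 65| = 11|s − 5| < eps whenever |s − 5| < delta.

delta = eps/11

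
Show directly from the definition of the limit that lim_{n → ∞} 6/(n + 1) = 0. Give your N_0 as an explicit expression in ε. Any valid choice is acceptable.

Suppose ε > 0. For n ≥ 1, |6/(n + 1) − 0| = 6/(n + 1) ≤ 6/n.
We need 6/n < ε, i.e. n > 6/ε.
Take N_0 = 6/ε. If n > N_0 then |6/(n + 1)| ≤ 6/n < ε.

N_0 = 6/ε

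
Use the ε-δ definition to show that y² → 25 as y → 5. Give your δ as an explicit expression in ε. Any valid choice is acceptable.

Fix ε > 0. We seek δ > 0 with 0 < |y − 5| < δ ⇒ |y² − 25| < ε.
Factor: y² − 25 = (y − 5)(y + 5), so |y² − 25| = |y − 5|·|y + 5|.
Restrict δ ≤ 2. Then |y − 5| < 2 gives |y| < 7, so by the triangle inequality |y + 5| ≤ 7 + 5 = 12.
Hence |y² − 25| ≤ 12|y − 5|, which is < ε once |y − 5| < ε/12.
Take δ = min(2, ε/12). If 0 < |y − 5| < δ then both bounds hold and |y² − 25| ≤ 12|y − 5| < 12·(ε/12) = ε.

δ = min(2, ε/12)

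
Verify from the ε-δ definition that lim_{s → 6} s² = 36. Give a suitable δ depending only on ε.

δ = min(1, ε/13)

Let ε > 0. We seek δ > 0 with 0 < |s − 6| < δ ⇒ |s² − 36| < ε.
Factor: s² − 36 = (s − 6)(s + 6), so |s² − 36| = |s − 6|·|s + 6|.
Restrict δ ≤ 1. Then |s − 6| < 1 gives |s| < 7, so by the triangle inequality |s + 6| ≤ 7 + 6 = 13.
Hence |s² − 36| ≤ 13|s − 6|, which is < ε once |s − 6| < ε/13.
Take δ = min(1, ε/13). If 0 < |s − 6| < δ then both bounds hold and |s² − 36| ≤ 13|s − 6| < 13·(ε/13) = ε.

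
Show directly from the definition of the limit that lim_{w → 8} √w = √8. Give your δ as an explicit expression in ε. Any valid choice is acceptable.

δ = min(8, √8·ε)

Suppose ε > 0. We want δ > 0 such that 0 < |w − 8| < δ implies |√w − √8| < ε.
Rationalise: √w − √8 = (w − 8)/(√w + √8), so |√w − √8| = |w − 8|/(√w + √8).
Restrict δ ≤ 8 so that |w − 8| < 8 forces w > 0, and then √w + √8 > √8.
Hence |√w − √8| < |w − 8|/√8, which is < ε once |w − 8| < √8·ε.
Take δ = min(8, √8·ε). If 0 < |w − 8| < δ then w > 0 and |√w − √8| < |w − 8|/√8 < ε.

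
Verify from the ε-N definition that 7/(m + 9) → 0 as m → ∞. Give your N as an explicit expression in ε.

N = 7/ε

Fix ε > 0. For m ≥ 1, |7/(m + 9) − 0| = 7/(m + 9) ≤ 7/m.
We need 7/m < ε, i.e. m > 7/ε.
Take N = 7/ε. If m > N then |7/(m + 9)| ≤ 7/m < ε.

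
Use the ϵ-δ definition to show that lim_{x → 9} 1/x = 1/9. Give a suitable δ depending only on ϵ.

Let ϵ > 0 be given. We seek δ > 0 such that 0 < |x − 9| < δ implies |1/x − (1/9)| < ϵ.
|1/x − (1/9)| = |9 − x|/(9·|x|) = |x − 9|/(9|x|).
Restrict δ ≤ 9/2. Then |x − 9| < 9/2 gives |x| > 9/2, so 9|x| > 81/2.
Then |1/x − (1/9)| < |x − 9|/(81/2), which is < ϵ when |x − 9| < (81/2)ϵ.
Take δ = min(9/2, (81/2)ϵ). Then 0 < |x − 9| < δ gives both |x − 9| < 9/2 and |x − 9| < (81/2)ϵ, so |1/x − (1/9)| < ϵ.

δ = min(9/2, (81/2)ϵ)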